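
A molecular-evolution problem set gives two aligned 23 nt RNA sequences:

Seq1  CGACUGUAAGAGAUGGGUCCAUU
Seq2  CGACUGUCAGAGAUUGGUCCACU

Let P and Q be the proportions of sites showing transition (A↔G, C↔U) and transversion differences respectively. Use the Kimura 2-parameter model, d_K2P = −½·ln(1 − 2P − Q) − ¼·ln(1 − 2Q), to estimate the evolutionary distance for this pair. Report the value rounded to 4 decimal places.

Mismatches occur at site 8 (A→C, transversion), site 15 (G→U, transversion), site 22 (U→C, transition).
Of the 3 differences, 1 transition and 2 transversions over 23 sites: P = 1/23 = 0.043478, Q = 2/23 = 0.086957.
d = −0.5·ln(0.826087) − 0.25·ln(0.826086) = −0.5·(-0.191055) − 0.25·(-0.191056) = 0.1433.

0.1433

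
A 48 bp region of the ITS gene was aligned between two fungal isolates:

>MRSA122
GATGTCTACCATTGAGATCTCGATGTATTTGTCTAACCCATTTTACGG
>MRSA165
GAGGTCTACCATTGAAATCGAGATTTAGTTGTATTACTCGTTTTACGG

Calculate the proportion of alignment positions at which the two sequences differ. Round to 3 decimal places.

0.208

Differing sites — 3:T/G; 16:G/A; 20:T/G; 21:C/A; 25:G/T; 28:T/G; 33:C/A; 35:A/T; 38:C/T; 40:A/G.
There are 10 differences over 48 sites, so p = 10/48 = 0.208.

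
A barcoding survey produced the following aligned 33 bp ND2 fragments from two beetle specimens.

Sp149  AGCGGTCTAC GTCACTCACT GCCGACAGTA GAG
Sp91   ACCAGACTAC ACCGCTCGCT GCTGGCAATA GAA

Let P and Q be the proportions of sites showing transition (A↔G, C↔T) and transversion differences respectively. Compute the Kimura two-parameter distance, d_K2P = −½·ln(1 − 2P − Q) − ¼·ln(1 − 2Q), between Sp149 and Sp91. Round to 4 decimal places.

0.4981

The sequences differ at positions 2 (G/C, transversion), 4 (G/A, transition), 6 (T/A, transversion), 11 (G/A, transition), 12 (T/C, transition), 14 (A/G, transition), 18 (A/G, transition), 23 (C/T, transition), 25 (A/G, transition), 28 (G/A, transition), 33 (G/A, transition).
Of the 11 differences, 9 transitions and 2 transversions over 33 sites: P = 9/33 = 0.272727, Q = 2/33 = 0.060606.
d = −0.5·ln(0.393940) − 0.25·ln(0.878788) = −0.5·(-0.931557) − 0.25·(-0.129212) = 0.4981.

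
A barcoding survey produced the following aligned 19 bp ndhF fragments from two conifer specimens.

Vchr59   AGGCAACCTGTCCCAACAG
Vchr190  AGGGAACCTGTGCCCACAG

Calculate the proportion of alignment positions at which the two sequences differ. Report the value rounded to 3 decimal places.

0.158

Differing sites — 4:C/G; 12:C/G; 15:A/C.
There are 3 differences over 19 sites, so p = 3/19 = 0.158.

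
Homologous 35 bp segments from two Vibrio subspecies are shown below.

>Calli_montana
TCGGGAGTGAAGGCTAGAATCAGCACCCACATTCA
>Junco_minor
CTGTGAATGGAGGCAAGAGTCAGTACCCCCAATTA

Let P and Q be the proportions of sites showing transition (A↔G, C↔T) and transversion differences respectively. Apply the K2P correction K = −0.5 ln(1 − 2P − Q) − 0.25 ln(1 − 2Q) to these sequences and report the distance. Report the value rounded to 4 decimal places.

The sequences differ at positions 1 (T/C, transition), 2 (C/T, transition), 4 (G/T, transversion), 7 (G/A, transition), 10 (A/G, transition), 15 (T/A, transversion), 19 (A/G, transition), 24 (C/T, transition), 29 (A/C, transversion), 32 (T/A, transversion), 34 (C/T, transition).
Of the 11 differences, 7 transitions and 4 transversions over 35 sites: P = 7/35 = 0.200000, Q = 4/35 = 0.114286.
d = −0.5·ln(0.485714) − 0.25·ln(0.771428) = −0.5·(-0.722135) − 0.25·(-0.259512) = 0.4259.

0.4259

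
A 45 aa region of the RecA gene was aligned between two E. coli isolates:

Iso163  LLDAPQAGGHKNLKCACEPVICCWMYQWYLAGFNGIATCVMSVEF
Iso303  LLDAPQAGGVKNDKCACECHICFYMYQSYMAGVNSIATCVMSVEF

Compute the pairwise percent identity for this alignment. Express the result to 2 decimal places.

77.78%

Mismatches occur at site 10 (H→V), site 13 (L→D), site 19 (P→C), site 20 (V→H), site 23 (C→F), site 24 (W→Y), site 28 (W→S), site 30 (L→M), site 33 (F→V), site 35 (G→S).
35 of the 45 sites match, so the percent identity is 35/45 × 100 = 77.78%.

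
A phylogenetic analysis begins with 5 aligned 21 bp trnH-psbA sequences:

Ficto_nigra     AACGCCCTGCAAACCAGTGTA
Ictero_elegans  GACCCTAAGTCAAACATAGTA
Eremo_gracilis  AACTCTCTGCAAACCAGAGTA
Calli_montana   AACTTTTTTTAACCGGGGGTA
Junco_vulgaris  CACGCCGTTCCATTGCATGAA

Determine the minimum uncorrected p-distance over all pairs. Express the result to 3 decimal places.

Pairwise Hamming distances:
  Ficto_nigra vs Ictero_elegans: 10
  Ficto_nigra vs Eremo_gracilis: 3
  Ficto_nigra vs Calli_montana: 10
  Ficto_nigra vs Junco_vulgaris: 10
  Ictero_elegans vs Eremo_gracilis: 8
  Ictero_elegans vs Calli_montana: 13
  Ictero_elegans vs Junco_vulgaris: 14
  Eremo_gracilis vs Calli_montana: 8
  Eremo_gracilis vs Junco_vulgaris: 13
  Calli_montana vs Junco_vulgaris: 13
The smallest is 3 mismatches, between Ficto_nigra and Eremo_gracilis; p = 3/21 = 0.143.

0.143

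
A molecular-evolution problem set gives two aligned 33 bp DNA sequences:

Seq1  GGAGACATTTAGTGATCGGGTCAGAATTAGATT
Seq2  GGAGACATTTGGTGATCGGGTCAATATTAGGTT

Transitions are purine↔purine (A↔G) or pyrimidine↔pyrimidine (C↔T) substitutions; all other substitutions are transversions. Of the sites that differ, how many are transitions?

The sequences differ at positions 11 (A/G, transition), 24 (G/A, transition), 25 (A/T, transversion), 31 (A/G, transition).
Of the 4 differences, 3 transitions and 1 transversion, so the answer is 3.

3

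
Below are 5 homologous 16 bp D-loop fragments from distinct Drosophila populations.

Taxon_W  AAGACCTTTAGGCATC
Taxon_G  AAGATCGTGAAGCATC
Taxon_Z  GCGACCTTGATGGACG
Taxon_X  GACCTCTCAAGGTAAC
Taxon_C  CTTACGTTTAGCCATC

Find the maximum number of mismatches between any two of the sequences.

Pairwise Hamming distances:
  Taxon_W vs Taxon_G: 4
  Taxon_W vs Taxon_Z: 7
  Taxon_W vs Taxon_X: 8
  Taxon_W vs Taxon_C: 5
  Taxon_G vs Taxon_Z: 8
  Taxon_G vs Taxon_X: 9
  Taxon_G vs Taxon_C: 9
  Taxon_Z vs Taxon_X: 10
  Taxon_Z vs Taxon_C: 10
  Taxon_X vs Taxon_C: 11
The largest is 11, between Taxon_X and Taxon_C.

11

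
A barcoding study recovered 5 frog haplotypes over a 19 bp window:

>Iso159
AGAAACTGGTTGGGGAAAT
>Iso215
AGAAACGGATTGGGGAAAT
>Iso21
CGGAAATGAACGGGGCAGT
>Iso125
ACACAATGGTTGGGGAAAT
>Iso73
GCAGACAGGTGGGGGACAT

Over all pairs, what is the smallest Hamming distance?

Pairwise Hamming distances:
  Iso159 vs Iso215: 2
  Iso159 vs Iso21: 8
  Iso159 vs Iso125: 3
  Iso159 vs Iso73: 6
  Iso215 vs Iso21: 8
  Iso215 vs Iso125: 5
  Iso215 vs Iso73: 7
  Iso21 vs Iso125: 9
  Iso21 vs Iso73: 12
  Iso125 vs Iso73: 6
The smallest is 2, between Iso159 and Iso215.

2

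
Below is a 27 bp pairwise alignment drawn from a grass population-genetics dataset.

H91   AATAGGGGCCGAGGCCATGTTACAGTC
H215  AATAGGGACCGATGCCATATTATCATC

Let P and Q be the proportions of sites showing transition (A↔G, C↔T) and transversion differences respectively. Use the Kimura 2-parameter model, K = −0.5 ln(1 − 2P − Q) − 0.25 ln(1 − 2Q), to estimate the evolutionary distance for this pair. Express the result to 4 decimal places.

0.2714

The sequences differ at positions 8 (G/A, transition), 13 (G/T, transversion), 19 (G/A, transition), 23 (C/T, transition), 24 (A/C, transversion), 25 (G/A, transition).
Of the 6 differences, 4 transitions and 2 transversions over 27 sites: P = 4/27 = 0.148148, Q = 2/27 = 0.074074.
d = −0.5·ln(0.629630) − 0.25·ln(0.851852) = −0.5·(-0.462623) − 0.25·(-0.160342) = 0.2714.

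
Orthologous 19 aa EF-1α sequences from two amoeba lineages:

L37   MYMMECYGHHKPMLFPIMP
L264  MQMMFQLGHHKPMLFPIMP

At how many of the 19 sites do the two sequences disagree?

4

Differing sites — 2:Y/Q; 5:E/F; 6:C/Q; 7:Y/L.
That gives 4 mismatches out of 19 aligned sites, so the Hamming distance is 4.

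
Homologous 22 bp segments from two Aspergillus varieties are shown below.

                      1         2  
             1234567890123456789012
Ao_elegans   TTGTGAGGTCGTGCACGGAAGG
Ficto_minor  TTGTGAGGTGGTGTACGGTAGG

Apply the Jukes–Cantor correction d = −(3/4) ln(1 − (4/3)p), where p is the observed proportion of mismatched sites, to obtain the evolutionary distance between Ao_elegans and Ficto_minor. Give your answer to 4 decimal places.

0.1505

The sequences differ at positions 10 (C/G), 14 (C/T), 19 (A/T).
p = 3/22 = 0.136364.
d = −0.75 · ln(1 − (4/3)·0.136364) = −0.75 · ln(0.818181) = −0.75 · (-0.200672) = 0.1505.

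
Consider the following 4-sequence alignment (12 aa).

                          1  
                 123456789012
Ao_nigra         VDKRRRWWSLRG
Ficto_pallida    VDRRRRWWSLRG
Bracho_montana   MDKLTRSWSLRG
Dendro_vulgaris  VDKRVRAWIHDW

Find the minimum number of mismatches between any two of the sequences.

Pairwise Hamming distances:
  Ao_nigra vs Ficto_pallida: 1
  Ao_nigra vs Bracho_montana: 4
  Ao_nigra vs Dendro_vulgaris: 6
  Ficto_pallida vs Bracho_montana: 5
  Ficto_pallida vs Dendro_vulgaris: 7
  Bracho_montana vs Dendro_vulgaris: 8
The smallest is 1, between Ao_nigra and Ficto_pallida.

1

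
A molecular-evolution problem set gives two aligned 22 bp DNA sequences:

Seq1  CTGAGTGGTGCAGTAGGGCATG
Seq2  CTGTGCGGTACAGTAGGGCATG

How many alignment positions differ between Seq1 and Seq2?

3

Mismatches occur at site 4 (A/T), site 6 (T/C), site 10 (G/A).
That gives 3 mismatches out of 22 aligned sites, so the Hamming distance is 3.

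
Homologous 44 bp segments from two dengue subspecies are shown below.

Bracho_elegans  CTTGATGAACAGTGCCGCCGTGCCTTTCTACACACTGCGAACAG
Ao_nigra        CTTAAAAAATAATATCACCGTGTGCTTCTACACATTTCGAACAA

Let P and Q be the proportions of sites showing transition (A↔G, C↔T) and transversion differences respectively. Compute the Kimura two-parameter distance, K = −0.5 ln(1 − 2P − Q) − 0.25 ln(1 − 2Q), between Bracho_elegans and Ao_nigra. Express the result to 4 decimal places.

0.4565

Differing sites — 4:G/A (Ti); 6:T/A (Tv); 7:G/A (Ti); 10:C/T (Ti); 12:G/A (Ti); 14:G/A (Ti); 15:C/T (Ti); 17:G/A (Ti); 23:C/T (Ti); 24:C/G (Tv); 25:T/C (Ti); 35:C/T (Ti); 37:G/T (Tv); 44:G/A (Ti).
Of the 14 differences, 11 transitions and 3 transversions over 44 sites: P = 11/44 = 0.250000, Q = 3/44 = 0.068182.
d = −0.5·ln(0.431818) − 0.25·ln(0.863636) = −0.5·(-0.839751) − 0.25·(-0.146604) = 0.4565.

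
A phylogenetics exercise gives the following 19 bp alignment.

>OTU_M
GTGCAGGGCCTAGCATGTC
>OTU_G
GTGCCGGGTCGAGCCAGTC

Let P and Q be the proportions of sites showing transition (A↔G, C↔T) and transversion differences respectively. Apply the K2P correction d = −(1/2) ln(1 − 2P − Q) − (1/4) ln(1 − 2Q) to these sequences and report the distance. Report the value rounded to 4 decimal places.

Differing sites — 5:A/C (Tv); 9:C/T (Ti); 11:T/G (Tv); 15:A/C (Tv); 16:T/A (Tv).
Of the 5 differences, 1 transition and 4 transversions over 19 sites: P = 1/19 = 0.052632, Q = 4/19 = 0.210526.
d = −0.5·ln(0.684210) − 0.25·ln(0.578948) = −0.5·(-0.379490) − 0.25·(-0.546543) = 0.3264.

0.3264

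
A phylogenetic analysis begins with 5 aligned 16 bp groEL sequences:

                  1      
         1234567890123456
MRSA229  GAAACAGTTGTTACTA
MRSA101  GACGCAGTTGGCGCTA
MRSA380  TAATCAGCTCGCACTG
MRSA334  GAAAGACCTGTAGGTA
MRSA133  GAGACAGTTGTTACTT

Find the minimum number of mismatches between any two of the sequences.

2

Pairwise Hamming distances:
  MRSA229 vs MRSA101: 5
  MRSA229 vs MRSA380: 7
  MRSA229 vs MRSA334: 6
  MRSA229 vs MRSA133: 2
  MRSA101 vs MRSA380: 7
  MRSA101 vs MRSA334: 8
  MRSA101 vs MRSA133: 6
  MRSA380 vs MRSA334: 10
  MRSA380 vs MRSA133: 8
  MRSA334 vs MRSA133: 8
The smallest is 2, between MRSA229 and MRSA133.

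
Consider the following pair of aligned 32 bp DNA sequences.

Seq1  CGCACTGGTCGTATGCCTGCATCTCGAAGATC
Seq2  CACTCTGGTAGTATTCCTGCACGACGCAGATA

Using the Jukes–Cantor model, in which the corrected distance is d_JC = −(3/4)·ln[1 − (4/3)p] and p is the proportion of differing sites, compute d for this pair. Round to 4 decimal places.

Differing sites — 2:G/A; 4:A/T; 10:C/A; 15:G/T; 22:T/C; 23:C/G; 24:T/A; 27:A/C; 32:C/A.
p = 9/32 = 0.281250.
d = −0.75 · ln(1 − (4/3)·0.281250) = −0.75 · ln(0.625000) = −0.75 · (-0.470004) = 0.3525.

0.3525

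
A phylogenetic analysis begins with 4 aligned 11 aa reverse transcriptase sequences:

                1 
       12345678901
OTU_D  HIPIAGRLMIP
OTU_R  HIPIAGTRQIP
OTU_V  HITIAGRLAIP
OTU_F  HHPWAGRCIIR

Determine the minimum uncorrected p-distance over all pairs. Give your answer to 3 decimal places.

Pairwise Hamming distances:
  OTU_D vs OTU_R: 3
  OTU_D vs OTU_V: 2
  OTU_D vs OTU_F: 5
  OTU_R vs OTU_V: 4
  OTU_R vs OTU_F: 6
  OTU_V vs OTU_F: 6
The smallest is 2 mismatches, between OTU_D and OTU_V; p = 2/11 = 0.182.

0.182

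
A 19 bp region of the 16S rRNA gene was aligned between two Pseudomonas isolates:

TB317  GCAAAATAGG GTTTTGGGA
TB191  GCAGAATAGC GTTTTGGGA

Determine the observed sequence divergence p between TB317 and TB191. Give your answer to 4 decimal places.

0.1053

Differing sites — 4:A/G; 10:G/C.
There are 2 differences over 19 sites, so p = 2/19 = 0.1053.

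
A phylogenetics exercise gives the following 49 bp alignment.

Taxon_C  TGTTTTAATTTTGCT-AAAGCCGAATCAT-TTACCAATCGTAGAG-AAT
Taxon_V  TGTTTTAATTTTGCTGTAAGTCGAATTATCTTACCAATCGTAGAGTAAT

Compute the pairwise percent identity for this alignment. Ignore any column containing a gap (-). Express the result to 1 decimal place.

Excluding the 3 gap columns leaves 46 comparable sites.
Differing sites — 17:A/T; 21:C/T; 27:C/T.
43 of the 46 comparable sites match, so the percent identity is 43/46 × 100 = 93.5%.

93.5%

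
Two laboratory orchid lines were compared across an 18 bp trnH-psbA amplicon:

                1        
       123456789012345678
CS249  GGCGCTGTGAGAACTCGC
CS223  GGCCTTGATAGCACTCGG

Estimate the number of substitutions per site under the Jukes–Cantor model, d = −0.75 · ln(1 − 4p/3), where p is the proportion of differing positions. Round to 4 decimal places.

Mismatches occur at site 4 (G↔C), site 5 (C↔T), site 8 (T↔A), site 9 (G↔T), site 12 (A↔C), site 18 (C↔G).
p = 6/18 = 0.333333.
d = −0.75 · ln(1 − (4/3)·0.333333) = −0.75 · ln(0.555556) = −0.75 · (-0.587786) = 0.4408.

0.4408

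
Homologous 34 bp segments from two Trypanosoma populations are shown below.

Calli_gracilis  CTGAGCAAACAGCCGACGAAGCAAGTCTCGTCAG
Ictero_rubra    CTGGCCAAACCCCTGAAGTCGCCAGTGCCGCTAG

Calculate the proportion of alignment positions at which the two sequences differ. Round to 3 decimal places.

0.382

Differing sites — 4:A/G; 5:G/C; 11:A/C; 12:G/C; 14:C/T; 17:C/A; 19:A/T; 20:A/C; 23:A/C; 27:C/G; 28:T/C; 31:T/C; 32:C/T.
There are 13 differences over 34 sites, so p = 13/34 = 0.382.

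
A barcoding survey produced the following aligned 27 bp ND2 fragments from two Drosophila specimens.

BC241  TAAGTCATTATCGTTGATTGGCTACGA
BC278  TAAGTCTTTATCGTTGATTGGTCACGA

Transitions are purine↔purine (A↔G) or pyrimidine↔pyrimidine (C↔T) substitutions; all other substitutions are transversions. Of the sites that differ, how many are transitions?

Differing sites — 7:A/T (Tv); 22:C/T (Ti); 23:T/C (Ti).
Of the 3 differences, 2 transitions and 1 transversion, so the answer is 2.

2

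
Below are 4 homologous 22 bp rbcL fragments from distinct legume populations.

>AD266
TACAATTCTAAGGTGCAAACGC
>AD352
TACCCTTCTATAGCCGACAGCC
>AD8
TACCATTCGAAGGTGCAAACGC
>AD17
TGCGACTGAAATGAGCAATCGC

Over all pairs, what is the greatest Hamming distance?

Pairwise Hamming distances:
  AD266 vs AD352: 10
  AD266 vs AD8: 2
  AD266 vs AD17: 8
  AD352 vs AD8: 10
  AD352 vs AD17: 15
  AD8 vs AD17: 8
The largest is 15, between AD352 and AD17.

15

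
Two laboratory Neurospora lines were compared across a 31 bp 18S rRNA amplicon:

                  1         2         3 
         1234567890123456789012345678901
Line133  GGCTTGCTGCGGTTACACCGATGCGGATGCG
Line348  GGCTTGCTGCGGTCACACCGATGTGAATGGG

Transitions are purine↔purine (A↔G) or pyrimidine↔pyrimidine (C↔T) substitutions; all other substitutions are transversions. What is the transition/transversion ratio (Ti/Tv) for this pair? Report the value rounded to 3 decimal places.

3.000

Differing sites — 14:T/C (Ti); 24:C/T (Ti); 26:G/A (Ti); 30:C/G (Tv).
Of the 4 differences, 3 transitions and 1 transversion, so Ti/Tv = 3/1 = 3.000.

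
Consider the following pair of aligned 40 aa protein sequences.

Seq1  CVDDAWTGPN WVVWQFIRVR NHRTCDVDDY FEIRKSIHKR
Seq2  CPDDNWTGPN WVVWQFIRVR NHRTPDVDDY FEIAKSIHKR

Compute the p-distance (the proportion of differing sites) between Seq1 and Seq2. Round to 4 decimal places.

Differing sites — 2:V/P; 5:A/N; 25:C/P; 34:R/A.
There are 4 differences over 40 sites, so p = 4/40 = 0.1000.

0.1000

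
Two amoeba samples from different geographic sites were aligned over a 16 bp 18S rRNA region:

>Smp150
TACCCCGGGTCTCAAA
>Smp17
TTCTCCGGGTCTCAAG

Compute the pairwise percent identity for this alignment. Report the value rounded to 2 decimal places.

81.25%

The sequences differ at positions 2 (A/T), 4 (C/T), 16 (A/G).
13 of the 16 sites match, so the percent identity is 13/16 × 100 = 81.25%.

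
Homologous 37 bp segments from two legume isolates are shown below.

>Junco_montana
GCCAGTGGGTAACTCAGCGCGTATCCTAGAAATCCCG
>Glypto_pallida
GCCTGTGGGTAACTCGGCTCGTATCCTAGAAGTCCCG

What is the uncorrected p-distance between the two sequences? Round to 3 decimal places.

Differing sites — 4:A/T; 16:A/G; 19:G/T; 32:A/G.
There are 4 differences over 37 sites, so p = 4/37 = 0.108.

0.108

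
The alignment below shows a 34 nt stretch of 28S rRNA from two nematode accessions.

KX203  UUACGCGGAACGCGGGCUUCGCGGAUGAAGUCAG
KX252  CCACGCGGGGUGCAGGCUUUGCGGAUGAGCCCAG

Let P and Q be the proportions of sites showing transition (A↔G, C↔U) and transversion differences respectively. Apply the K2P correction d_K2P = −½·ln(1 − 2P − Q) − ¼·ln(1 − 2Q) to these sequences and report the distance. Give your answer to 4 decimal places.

The sequences differ at positions 1 (U/C, transition), 2 (U/C, transition), 9 (A/G, transition), 10 (A/G, transition), 11 (C/U, transition), 14 (G/A, transition), 20 (C/U, transition), 29 (A/G, transition), 30 (G/C, transversion), 31 (U/C, transition).
Of the 10 differences, 9 transitions and 1 transversion over 34 sites: P = 9/34 = 0.264706, Q = 1/34 = 0.029412.
d = −0.5·ln(0.441176) − 0.25·ln(0.941176) = −0.5·(-0.818311) − 0.25·(-0.060625) = 0.4243.

0.4243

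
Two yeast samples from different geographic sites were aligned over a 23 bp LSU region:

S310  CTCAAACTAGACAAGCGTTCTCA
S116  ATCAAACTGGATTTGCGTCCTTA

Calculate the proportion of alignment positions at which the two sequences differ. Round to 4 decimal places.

0.3043

The sequences differ at positions 1 (C/A), 9 (A/G), 12 (C/T), 13 (A/T), 14 (A/T), 19 (T/C), 22 (C/T).
There are 7 differences over 23 sites, so p = 7/23 = 0.3043.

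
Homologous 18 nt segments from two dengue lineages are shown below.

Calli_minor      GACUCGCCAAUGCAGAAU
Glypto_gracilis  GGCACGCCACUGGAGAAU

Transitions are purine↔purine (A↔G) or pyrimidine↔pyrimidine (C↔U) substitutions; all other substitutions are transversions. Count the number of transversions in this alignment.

Differing sites — 2:A/G (Ti); 4:U/A (Tv); 10:A/C (Tv); 13:C/G (Tv).
Of the 4 differences, 1 transition and 3 transversions, so the answer is 3.

3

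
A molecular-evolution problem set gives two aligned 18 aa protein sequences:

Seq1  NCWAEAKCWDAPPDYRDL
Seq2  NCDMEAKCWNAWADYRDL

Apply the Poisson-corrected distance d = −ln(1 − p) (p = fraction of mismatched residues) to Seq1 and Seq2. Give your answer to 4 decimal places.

Mismatches occur at site 3 (W→D), site 4 (A→M), site 10 (D→N), site 12 (P→W), site 13 (P→A).
p = 5/18 = 0.277778.
d = −ln(1 − 0.277778) = −ln(0.722222) = 0.3254.

0.3254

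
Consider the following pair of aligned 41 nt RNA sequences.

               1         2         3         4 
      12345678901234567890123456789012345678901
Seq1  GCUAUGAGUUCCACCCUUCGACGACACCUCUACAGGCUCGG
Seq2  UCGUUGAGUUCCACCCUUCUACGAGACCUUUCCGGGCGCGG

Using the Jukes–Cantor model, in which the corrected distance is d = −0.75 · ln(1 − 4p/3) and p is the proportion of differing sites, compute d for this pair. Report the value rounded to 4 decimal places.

Mismatches occur at site 1 (G↔U), site 3 (U↔G), site 4 (A↔U), site 20 (G↔U), site 25 (C↔G), site 30 (C↔U), site 32 (A↔C), site 34 (A↔G), site 38 (U↔G).
p = 9/41 = 0.219512.
d = −0.75 · ln(1 − (4/3)·0.219512) = −0.75 · ln(0.707317) = −0.75 · (-0.346276) = 0.2597.

0.2597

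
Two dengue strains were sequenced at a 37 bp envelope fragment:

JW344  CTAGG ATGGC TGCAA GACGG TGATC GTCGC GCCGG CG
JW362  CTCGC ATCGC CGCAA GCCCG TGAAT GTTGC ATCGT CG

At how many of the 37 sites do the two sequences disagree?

12

The sequences differ at positions 3 (A/C), 5 (G/C), 8 (G/C), 11 (T/C), 17 (A/C), 19 (G/C), 24 (T/A), 25 (C/T), 28 (C/T), 31 (G/A), 32 (C/T), 35 (G/T).
That gives 12 mismatches out of 37 aligned sites, so the Hamming distance is 12.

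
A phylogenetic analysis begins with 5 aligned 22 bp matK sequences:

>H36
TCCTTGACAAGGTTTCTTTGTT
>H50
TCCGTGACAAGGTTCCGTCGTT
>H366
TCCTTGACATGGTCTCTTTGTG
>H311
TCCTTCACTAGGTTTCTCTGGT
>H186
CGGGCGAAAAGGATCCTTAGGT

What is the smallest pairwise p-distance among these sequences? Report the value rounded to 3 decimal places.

0.136

Pairwise Hamming distances:
  H36 vs H50: 4
  H36 vs H366: 3
  H36 vs H311: 4
  H36 vs H186: 10
  H50 vs H366: 7
  H50 vs H311: 8
  H50 vs H186: 9
  H366 vs H311: 7
  H366 vs H186: 13
  H311 vs H186: 12
The smallest is 3 mismatches, between H36 and H366; p = 3/22 = 0.136.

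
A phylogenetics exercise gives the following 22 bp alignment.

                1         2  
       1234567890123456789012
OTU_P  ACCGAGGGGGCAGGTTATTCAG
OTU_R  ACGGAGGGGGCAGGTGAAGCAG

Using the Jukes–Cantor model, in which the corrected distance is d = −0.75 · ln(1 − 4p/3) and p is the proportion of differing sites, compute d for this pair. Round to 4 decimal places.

0.2082

Mismatches occur at site 3 (C/G), site 16 (T/G), site 18 (T/A), site 19 (T/G).
p = 4/22 = 0.181818.
d = −0.75 · ln(1 − (4/3)·0.181818) = −0.75 · ln(0.757576) = −0.75 · (-0.277631) = 0.2082.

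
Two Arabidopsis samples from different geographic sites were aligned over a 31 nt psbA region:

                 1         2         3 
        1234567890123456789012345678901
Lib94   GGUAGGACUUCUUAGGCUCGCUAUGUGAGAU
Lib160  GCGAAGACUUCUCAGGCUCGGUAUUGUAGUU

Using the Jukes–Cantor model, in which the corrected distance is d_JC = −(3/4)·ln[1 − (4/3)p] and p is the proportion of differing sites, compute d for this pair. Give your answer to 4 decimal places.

0.3672

Differing sites — 2:G/C; 3:U/G; 5:G/A; 13:U/C; 21:C/G; 25:G/U; 26:U/G; 27:G/U; 30:A/U.
p = 9/31 = 0.290323.
d = −0.75 · ln(1 − (4/3)·0.290323) = −0.75 · ln(0.612903) = −0.75 · (-0.489549) = 0.3672.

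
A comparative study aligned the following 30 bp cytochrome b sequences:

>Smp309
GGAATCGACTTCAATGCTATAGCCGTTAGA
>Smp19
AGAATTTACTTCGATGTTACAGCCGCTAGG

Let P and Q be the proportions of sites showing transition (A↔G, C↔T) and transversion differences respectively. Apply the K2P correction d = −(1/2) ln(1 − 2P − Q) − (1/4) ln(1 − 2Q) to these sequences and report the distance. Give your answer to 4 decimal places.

0.3638

Mismatches occur at site 1 (G↔A, transition), site 6 (C↔T, transition), site 7 (G↔T, transversion), site 13 (A↔G, transition), site 17 (C↔T, transition), site 20 (T↔C, transition), site 26 (T↔C, transition), site 30 (A↔G, transition).
Of the 8 differences, 7 transitions and 1 transversion over 30 sites: P = 7/30 = 0.233333, Q = 1/30 = 0.033333.
d = −0.5·ln(0.500001) − 0.25·ln(0.933334) = −0.5·(-0.693145) − 0.25·(-0.068992) = 0.3638.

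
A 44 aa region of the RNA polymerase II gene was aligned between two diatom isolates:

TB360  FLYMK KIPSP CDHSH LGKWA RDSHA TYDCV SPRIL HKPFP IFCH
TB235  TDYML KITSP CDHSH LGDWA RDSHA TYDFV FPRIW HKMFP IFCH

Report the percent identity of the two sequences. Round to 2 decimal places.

The sequences differ at positions 1 (F/T), 2 (L/D), 5 (K/L), 8 (P/T), 18 (K/D), 29 (C/F), 31 (S/F), 35 (L/W), 38 (P/M).
35 of the 44 sites match, so the percent identity is 35/44 × 100 = 79.55%.

79.55%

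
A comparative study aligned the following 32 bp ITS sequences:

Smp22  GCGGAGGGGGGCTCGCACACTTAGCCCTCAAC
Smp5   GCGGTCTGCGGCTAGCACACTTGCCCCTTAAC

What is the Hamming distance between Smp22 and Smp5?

The sequences differ at positions 5 (A/T), 6 (G/C), 7 (G/T), 9 (G/C), 14 (C/A), 23 (A/G), 24 (G/C), 29 (C/T).
That gives 8 mismatches out of 32 aligned sites, so the Hamming distance is 8.

8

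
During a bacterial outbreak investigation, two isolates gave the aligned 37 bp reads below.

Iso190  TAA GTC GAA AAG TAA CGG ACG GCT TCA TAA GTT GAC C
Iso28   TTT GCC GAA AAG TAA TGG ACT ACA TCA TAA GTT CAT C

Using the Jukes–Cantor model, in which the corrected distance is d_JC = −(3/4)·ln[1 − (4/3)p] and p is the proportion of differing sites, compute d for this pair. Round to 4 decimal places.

0.2940

Mismatches occur at site 2 (A/T), site 3 (A/T), site 5 (T/C), site 16 (C/T), site 21 (G/T), site 22 (G/A), site 24 (T/A), site 34 (G/C), site 36 (C/T).
p = 9/37 = 0.243243.
d = −0.75 · ln(1 − (4/3)·0.243243) = −0.75 · ln(0.675676) = −0.75 · (-0.392042) = 0.2940.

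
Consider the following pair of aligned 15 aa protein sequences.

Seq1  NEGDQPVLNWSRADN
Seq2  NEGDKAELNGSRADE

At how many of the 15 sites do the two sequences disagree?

5

The sequences differ at positions 5 (Q/K), 6 (P/A), 7 (V/E), 10 (W/G), 15 (N/E).
That gives 5 mismatches out of 15 aligned sites, so the Hamming distance is 5.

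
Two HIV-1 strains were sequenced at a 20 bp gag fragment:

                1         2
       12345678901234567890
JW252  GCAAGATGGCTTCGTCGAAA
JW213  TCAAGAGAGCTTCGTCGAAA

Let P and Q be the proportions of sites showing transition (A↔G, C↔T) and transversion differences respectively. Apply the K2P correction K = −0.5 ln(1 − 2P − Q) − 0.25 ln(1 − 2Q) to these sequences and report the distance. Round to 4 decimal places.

0.1674

Differing sites — 1:G/T (Tv); 7:T/G (Tv); 8:G/A (Ti).
Of the 3 differences, 1 transition and 2 transversions over 20 sites: P = 1/20 = 0.050000, Q = 2/20 = 0.100000.
d = −0.5·ln(0.800000) − 0.25·ln(0.800000) = −0.5·(-0.223144) − 0.25·(-0.223144) = 0.1674.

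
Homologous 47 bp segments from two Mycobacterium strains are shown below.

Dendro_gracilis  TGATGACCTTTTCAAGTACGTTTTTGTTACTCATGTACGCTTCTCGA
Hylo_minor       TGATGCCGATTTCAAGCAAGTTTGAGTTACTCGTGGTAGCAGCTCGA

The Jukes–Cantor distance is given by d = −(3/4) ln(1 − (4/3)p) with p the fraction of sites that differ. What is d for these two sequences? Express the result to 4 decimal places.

0.3451

Mismatches occur at site 6 (A→C), site 8 (C→G), site 9 (T→A), site 17 (T→C), site 19 (C→A), site 24 (T→G), site 25 (T→A), site 33 (A→G), site 36 (T→G), site 37 (A→T), site 38 (C→A), site 41 (T→A), site 42 (T→G).
p = 13/47 = 0.276596.
d = −0.75 · ln(1 − (4/3)·0.276596) = −0.75 · ln(0.631205) = −0.75 · (-0.460125) = 0.3451.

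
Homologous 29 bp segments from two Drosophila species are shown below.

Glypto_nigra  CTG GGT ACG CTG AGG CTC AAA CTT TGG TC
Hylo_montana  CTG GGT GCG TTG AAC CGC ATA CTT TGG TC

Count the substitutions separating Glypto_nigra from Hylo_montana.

The sequences differ at positions 7 (A/G), 10 (C/T), 14 (G/A), 15 (G/C), 17 (T/G), 20 (A/T).
That gives 6 mismatches out of 29 aligned sites, so the Hamming distance is 6.

6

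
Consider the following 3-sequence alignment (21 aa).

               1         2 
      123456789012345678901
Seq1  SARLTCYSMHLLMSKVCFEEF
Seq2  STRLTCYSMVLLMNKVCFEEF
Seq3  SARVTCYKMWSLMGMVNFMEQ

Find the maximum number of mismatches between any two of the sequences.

10

Pairwise Hamming distances:
  Seq1 vs Seq2: 3
  Seq1 vs Seq3: 9
  Seq2 vs Seq3: 10
The largest is 10, between Seq2 and Seq3.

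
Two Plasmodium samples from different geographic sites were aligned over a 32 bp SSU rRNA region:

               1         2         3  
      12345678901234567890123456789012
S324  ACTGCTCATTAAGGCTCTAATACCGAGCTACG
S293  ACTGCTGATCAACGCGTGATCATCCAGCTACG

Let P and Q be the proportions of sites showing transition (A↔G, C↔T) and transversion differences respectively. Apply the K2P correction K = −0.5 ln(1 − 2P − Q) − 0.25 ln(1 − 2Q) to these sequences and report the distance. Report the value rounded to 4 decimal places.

0.4052

Differing sites — 7:C/G (Tv); 10:T/C (Ti); 13:G/C (Tv); 16:T/G (Tv); 17:C/T (Ti); 18:T/G (Tv); 20:A/T (Tv); 21:T/C (Ti); 23:C/T (Ti); 25:G/C (Tv).
Of the 10 differences, 4 transitions and 6 transversions over 32 sites: P = 4/32 = 0.125000, Q = 6/32 = 0.187500.
d = −0.5·ln(0.562500) − 0.25·ln(0.625000) = −0.5·(-0.575364) − 0.25·(-0.470004) = 0.4052.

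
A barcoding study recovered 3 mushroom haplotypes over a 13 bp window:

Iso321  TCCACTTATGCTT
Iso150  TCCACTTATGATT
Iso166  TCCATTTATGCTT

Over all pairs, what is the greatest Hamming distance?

Pairwise Hamming distances:
  Iso321 vs Iso150: 1
  Iso321 vs Iso166: 1
  Iso150 vs Iso166: 2
The largest is 2, between Iso150 and Iso166.

2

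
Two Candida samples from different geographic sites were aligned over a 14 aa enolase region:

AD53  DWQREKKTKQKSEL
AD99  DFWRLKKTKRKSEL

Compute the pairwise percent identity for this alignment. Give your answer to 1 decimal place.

71.4%

The sequences differ at positions 2 (W/F), 3 (Q/W), 5 (E/L), 10 (Q/R).
10 of the 14 sites match, so the percent identity is 10/14 × 100 = 71.4%.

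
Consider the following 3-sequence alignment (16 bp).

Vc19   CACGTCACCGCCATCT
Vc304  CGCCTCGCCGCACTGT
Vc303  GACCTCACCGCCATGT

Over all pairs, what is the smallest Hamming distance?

Pairwise Hamming distances:
  Vc19 vs Vc304: 6
  Vc19 vs Vc303: 3
  Vc304 vs Vc303: 5
The smallest is 3, between Vc19 and Vc303.

3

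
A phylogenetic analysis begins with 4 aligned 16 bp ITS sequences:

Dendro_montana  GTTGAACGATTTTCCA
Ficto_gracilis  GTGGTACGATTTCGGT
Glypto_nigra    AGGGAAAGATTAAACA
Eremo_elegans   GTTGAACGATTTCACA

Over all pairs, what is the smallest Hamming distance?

2

Pairwise Hamming distances:
  Dendro_montana vs Ficto_gracilis: 6
  Dendro_montana vs Glypto_nigra: 7
  Dendro_montana vs Eremo_elegans: 2
  Ficto_gracilis vs Glypto_nigra: 9
  Ficto_gracilis vs Eremo_elegans: 5
  Glypto_nigra vs Eremo_elegans: 6
The smallest is 2, between Dendro_montana and Eremo_elegans.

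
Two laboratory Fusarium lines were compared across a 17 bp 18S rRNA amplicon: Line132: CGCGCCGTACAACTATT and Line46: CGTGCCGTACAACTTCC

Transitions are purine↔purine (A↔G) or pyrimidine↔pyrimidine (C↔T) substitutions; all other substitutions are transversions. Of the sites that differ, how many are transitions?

3

The sequences differ at positions 3 (C/T, transition), 15 (A/T, transversion), 16 (T/C, transition), 17 (T/C, transition).
Of the 4 differences, 3 transitions and 1 transversion, so the answer is 3.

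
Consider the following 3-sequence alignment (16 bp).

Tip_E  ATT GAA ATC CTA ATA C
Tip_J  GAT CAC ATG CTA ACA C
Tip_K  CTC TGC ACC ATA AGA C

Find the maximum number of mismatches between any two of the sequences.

9

Pairwise Hamming distances:
  Tip_E vs Tip_J: 6
  Tip_E vs Tip_K: 8
  Tip_J vs Tip_K: 9
The largest is 9, between Tip_J and Tip_K.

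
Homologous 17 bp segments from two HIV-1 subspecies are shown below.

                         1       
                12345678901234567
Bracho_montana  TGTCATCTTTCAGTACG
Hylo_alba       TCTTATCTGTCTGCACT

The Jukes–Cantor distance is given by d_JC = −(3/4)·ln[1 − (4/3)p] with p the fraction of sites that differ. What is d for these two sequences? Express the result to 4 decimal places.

0.4770

Differing sites — 2:G/C; 4:C/T; 9:T/G; 12:A/T; 14:T/C; 17:G/T.
p = 6/17 = 0.352941.
d = −0.75 · ln(1 − (4/3)·0.352941) = −0.75 · ln(0.529412) = −0.75 · (-0.635988) = 0.4770.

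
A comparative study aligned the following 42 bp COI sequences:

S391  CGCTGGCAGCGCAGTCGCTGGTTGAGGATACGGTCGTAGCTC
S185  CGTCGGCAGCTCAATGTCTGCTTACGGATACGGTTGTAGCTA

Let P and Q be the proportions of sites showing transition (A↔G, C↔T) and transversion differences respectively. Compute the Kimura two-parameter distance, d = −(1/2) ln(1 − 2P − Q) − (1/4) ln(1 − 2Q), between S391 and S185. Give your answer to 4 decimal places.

0.3239

The sequences differ at positions 3 (C/T, transition), 4 (T/C, transition), 11 (G/T, transversion), 14 (G/A, transition), 16 (C/G, transversion), 17 (G/T, transversion), 21 (G/C, transversion), 24 (G/A, transition), 25 (A/C, transversion), 35 (C/T, transition), 42 (C/A, transversion).
Of the 11 differences, 5 transitions and 6 transversions over 42 sites: P = 5/42 = 0.119048, Q = 6/42 = 0.142857.
d = −0.5·ln(0.619047) − 0.25·ln(0.714286) = −0.5·(-0.479574) − 0.25·(-0.336472) = 0.3239.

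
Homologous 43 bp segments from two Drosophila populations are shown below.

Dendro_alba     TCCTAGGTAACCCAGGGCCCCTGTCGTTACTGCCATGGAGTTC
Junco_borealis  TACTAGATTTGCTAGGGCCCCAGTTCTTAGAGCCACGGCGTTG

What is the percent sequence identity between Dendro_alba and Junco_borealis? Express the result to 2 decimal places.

Mismatches occur at site 2 (C→A), site 7 (G→A), site 9 (A→T), site 10 (A→T), site 11 (C→G), site 13 (C→T), site 22 (T→A), site 25 (C→T), site 26 (G→C), site 30 (C→G), site 31 (T→A), site 36 (T→C), site 39 (A→C), site 43 (C→G).
29 of the 43 sites match, so the percent identity is 29/43 × 100 = 67.44%.

67.44%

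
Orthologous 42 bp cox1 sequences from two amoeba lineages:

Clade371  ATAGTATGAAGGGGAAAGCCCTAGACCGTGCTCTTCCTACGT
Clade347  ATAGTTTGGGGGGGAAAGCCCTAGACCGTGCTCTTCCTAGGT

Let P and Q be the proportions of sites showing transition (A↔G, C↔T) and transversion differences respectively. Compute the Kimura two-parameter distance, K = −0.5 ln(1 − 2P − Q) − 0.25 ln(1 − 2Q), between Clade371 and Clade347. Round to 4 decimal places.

Differing sites — 6:A/T (Tv); 9:A/G (Ti); 10:A/G (Ti); 40:C/G (Tv).
Of the 4 differences, 2 transitions and 2 transversions over 42 sites: P = 2/42 = 0.047619, Q = 2/42 = 0.047619.
d = −0.5·ln(0.857143) − 0.25·ln(0.904762) = −0.5·(-0.154151) − 0.25·(-0.100083) = 0.1021.

0.1021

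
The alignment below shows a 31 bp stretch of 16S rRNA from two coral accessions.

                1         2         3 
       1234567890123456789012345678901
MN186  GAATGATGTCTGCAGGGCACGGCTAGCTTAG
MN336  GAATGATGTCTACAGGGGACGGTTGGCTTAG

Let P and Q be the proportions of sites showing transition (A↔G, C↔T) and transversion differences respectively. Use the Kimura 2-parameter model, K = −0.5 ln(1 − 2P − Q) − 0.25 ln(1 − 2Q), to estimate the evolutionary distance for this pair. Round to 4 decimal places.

Mismatches occur at site 12 (G/A, transition), site 18 (C/G, transversion), site 23 (C/T, transition), site 25 (A/G, transition).
Of the 4 differences, 3 transitions and 1 transversion over 31 sites: P = 3/31 = 0.096774, Q = 1/31 = 0.032258.
d = −0.5·ln(0.774194) − 0.25·ln(0.935484) = −0.5·(-0.255933) − 0.25·(-0.066691) = 0.1446.

0.1446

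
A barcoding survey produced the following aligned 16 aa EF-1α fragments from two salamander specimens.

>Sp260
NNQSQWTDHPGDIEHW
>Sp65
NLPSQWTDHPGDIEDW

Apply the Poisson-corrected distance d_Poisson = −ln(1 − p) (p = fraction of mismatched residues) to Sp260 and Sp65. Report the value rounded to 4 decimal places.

The sequences differ at positions 2 (N/L), 3 (Q/P), 15 (H/D).
p = 3/16 = 0.187500.
d = −ln(1 − 0.187500) = −ln(0.812500) = 0.2076.

0.2076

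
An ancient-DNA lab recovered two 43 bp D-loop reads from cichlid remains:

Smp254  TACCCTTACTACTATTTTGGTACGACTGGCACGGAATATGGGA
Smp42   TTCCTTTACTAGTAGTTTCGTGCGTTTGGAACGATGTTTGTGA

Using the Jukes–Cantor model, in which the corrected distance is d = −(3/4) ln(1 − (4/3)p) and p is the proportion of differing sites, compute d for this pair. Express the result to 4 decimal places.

0.4270

Mismatches occur at site 2 (A→T), site 5 (C→T), site 12 (C→G), site 15 (T→G), site 19 (G→C), site 22 (A→G), site 25 (A→T), site 26 (C→T), site 30 (C→A), site 34 (G→A), site 35 (A→T), site 36 (A→G), site 38 (A→T), site 41 (G→T).
p = 14/43 = 0.325581.
d = −0.75 · ln(1 − (4/3)·0.325581) = −0.75 · ln(0.565892) = −0.75 · (-0.569352) = 0.4270.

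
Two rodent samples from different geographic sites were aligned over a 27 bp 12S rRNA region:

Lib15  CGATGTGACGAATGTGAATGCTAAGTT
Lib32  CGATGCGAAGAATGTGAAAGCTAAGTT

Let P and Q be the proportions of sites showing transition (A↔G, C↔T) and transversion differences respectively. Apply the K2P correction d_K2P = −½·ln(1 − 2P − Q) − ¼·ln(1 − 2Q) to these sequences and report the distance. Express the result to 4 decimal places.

0.1203

The sequences differ at positions 6 (T/C, transition), 9 (C/A, transversion), 19 (T/A, transversion).
Of the 3 differences, 1 transition and 2 transversions over 27 sites: P = 1/27 = 0.037037, Q = 2/27 = 0.074074.
d = −0.5·ln(0.851852) − 0.25·ln(0.851852) = −0.5·(-0.160342) − 0.25·(-0.160342) = 0.1203.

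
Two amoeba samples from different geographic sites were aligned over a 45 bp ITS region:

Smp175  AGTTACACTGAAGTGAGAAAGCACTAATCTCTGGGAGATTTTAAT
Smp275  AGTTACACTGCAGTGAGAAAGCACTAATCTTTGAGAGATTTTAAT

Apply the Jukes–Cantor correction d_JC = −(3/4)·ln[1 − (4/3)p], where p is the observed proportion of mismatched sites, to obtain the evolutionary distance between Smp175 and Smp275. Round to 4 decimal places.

The sequences differ at positions 11 (A/C), 31 (C/T), 34 (G/A).
p = 3/45 = 0.066667.
d = −0.75 · ln(1 − (4/3)·0.066667) = −0.75 · ln(0.911111) = −0.75 · (-0.093091) = 0.0698.

0.0698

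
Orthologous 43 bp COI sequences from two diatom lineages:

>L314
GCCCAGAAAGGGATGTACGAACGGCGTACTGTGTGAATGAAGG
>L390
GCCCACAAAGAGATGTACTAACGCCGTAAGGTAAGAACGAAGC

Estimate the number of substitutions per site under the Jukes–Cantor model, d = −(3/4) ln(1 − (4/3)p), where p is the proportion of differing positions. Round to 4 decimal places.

Differing sites — 6:G/C; 11:G/A; 19:G/T; 24:G/C; 29:C/A; 30:T/G; 33:G/A; 34:T/A; 38:T/C; 43:G/C.
p = 10/43 = 0.232558.
d = −0.75 · ln(1 − (4/3)·0.232558) = −0.75 · ln(0.689923) = −0.75 · (-0.371175) = 0.2784.

0.2784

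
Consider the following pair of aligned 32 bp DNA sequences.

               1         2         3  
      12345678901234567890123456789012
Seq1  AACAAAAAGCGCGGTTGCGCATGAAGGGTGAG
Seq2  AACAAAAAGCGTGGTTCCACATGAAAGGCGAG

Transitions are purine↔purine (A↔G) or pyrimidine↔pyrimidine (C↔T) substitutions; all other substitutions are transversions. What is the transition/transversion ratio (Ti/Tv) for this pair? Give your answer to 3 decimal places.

4.000

Differing sites — 12:C/T (Ti); 17:G/C (Tv); 19:G/A (Ti); 26:G/A (Ti); 29:T/C (Ti).
Of the 5 differences, 4 transitions and 1 transversion, so Ti/Tv = 4/1 = 4.000.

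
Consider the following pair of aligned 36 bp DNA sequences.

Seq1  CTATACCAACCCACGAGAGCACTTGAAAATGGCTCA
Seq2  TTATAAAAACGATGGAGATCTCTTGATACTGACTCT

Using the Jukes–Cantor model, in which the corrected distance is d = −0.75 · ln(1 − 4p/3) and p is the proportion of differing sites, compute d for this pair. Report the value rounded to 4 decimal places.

Differing sites — 1:C/T; 6:C/A; 7:C/A; 11:C/G; 12:C/A; 13:A/T; 14:C/G; 19:G/T; 21:A/T; 27:A/T; 29:A/C; 32:G/A; 36:A/T.
p = 13/36 = 0.361111.
d = −0.75 · ln(1 − (4/3)·0.361111) = −0.75 · ln(0.518519) = −0.75 · (-0.656779) = 0.4926.

0.4926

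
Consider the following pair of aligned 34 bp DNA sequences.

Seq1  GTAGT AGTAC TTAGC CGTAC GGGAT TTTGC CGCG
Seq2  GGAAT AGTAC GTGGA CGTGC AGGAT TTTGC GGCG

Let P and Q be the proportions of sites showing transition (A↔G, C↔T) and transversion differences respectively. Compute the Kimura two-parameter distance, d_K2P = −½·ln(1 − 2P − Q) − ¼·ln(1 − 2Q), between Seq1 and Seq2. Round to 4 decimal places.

Differing sites — 2:T/G (Tv); 4:G/A (Ti); 11:T/G (Tv); 13:A/G (Ti); 15:C/A (Tv); 19:A/G (Ti); 21:G/A (Ti); 31:C/G (Tv).
Of the 8 differences, 4 transitions and 4 transversions over 34 sites: P = 4/34 = 0.117647, Q = 4/34 = 0.117647.
d = −0.5·ln(0.647059) − 0.25·ln(0.764706) = −0.5·(-0.435318) − 0.25·(-0.268264) = 0.2847.

0.2847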